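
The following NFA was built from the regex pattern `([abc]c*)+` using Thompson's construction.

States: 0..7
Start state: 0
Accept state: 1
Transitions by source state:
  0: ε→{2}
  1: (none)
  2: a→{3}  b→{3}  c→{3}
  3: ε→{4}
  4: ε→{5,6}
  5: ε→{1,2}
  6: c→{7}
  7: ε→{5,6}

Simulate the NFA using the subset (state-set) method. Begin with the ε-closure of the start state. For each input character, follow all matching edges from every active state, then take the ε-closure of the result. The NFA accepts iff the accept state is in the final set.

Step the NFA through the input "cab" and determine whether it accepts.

Answer: ACCEPT

Steps:
start: ε-closure({0}) = {0,2}
'c' @ 1: {1,2,3,4,5,6}  [accepting]
'a' @ 2: {1,2,3,4,5,6}  [accepting]
'b' @ 3: {1,2,3,4,5,6}  [accepting]
final: {1,2,3,4,5,6}; accept 1 in set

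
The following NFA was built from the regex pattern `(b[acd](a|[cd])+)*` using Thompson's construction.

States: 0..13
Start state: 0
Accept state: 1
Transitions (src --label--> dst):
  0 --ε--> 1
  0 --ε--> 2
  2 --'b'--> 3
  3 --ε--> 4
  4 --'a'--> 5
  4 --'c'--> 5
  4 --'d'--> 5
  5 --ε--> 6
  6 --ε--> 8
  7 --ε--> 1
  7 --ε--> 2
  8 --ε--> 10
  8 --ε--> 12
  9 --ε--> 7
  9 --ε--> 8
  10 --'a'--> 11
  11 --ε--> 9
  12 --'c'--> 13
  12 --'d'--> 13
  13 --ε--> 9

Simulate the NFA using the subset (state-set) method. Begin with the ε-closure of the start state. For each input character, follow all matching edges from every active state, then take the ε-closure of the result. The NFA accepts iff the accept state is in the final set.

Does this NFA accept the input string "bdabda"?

S₀ = ε-closure({0}) = {0,1,2}
'b' @ 1: {3,4}
'd' @ 2: {5,6,8,10,12}
'a' @ 3: {1,2,7,8,9,10,11,12}  (accept∈set)
'b' @ 4: {3,4}
'd' @ 5: {5,6,8,10,12}
'a' @ 6: {1,2,7,8,9,10,11,12}  (accept∈set)
final: {1,2,7,8,9,10,11,12}; accept 1 in set

Answer: ACCEPT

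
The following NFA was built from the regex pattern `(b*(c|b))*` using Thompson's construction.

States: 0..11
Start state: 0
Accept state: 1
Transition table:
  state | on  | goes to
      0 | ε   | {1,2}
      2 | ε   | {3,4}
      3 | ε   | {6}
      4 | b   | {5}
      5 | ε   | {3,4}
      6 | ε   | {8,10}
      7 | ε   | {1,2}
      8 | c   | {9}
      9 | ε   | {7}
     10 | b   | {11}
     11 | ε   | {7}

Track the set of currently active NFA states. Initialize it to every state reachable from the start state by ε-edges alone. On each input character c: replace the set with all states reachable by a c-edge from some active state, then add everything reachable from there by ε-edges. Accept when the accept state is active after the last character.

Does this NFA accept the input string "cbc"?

initial (ε-close {0}): {0,1,2,3,4,6,8,10}
'c' @ 1: {1,2,3,4,6,7,8,9,10}  ✓accept
'b' @ 2: {1,2,3,4,5,6,7,8,10,11}  ✓accept
'c' @ 3: {1,2,3,4,6,7,8,9,10}  ✓accept
end set {1,2,3,4,6,7,8,9,10} — state 1 in

Answer: ACCEPT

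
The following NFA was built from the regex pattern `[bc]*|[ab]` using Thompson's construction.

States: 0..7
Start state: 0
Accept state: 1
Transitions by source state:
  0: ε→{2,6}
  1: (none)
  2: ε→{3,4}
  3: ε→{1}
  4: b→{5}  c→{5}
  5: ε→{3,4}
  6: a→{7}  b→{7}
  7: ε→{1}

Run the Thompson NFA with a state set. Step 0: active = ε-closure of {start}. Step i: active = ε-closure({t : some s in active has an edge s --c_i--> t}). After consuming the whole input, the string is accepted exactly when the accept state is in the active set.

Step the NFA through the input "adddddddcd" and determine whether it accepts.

start: ε-closure({0}) = {0,1,2,3,4,6}
'a' @ 1: {1,7}  ✓accept
'd' @ 2: {}  — state set empty
rest 'ddddddcd' ignored (set empty)
final: {}; accept 1 not in set

Answer: REJECT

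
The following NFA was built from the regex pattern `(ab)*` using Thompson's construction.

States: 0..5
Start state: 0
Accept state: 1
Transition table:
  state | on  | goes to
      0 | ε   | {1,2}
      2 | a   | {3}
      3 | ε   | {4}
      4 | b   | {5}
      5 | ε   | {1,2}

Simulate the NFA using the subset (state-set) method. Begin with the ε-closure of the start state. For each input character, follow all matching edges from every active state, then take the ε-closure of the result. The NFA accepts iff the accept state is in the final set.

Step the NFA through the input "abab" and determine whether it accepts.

Answer: ACCEPT

Trace:
S₀ = ε-closure({0}) = {0,1,2}
'a' @ 1: {3,4}
'b' @ 2: {1,2,5}  [accepting]
'a' @ 3: {3,4}
'b' @ 4: {1,2,5}  [accepting]
final: {1,2,5}; accept 1 in set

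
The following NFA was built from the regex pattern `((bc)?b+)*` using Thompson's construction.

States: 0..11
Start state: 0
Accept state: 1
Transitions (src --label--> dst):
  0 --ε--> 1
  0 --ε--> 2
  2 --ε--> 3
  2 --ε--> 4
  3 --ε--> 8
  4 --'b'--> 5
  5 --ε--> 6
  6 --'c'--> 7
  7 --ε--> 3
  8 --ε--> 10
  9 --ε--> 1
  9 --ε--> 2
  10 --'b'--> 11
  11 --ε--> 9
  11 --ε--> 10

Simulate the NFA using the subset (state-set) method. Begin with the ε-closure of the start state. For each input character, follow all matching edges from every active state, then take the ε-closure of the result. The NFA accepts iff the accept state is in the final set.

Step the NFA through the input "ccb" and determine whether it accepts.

initial (ε-close {0}): {0,1,2,3,4,8,10}
'c' @ 1: {}  — no active states
rest 'cb' ignored (set empty)
after full input: {}  (accept=1 not in)

Answer: REJECT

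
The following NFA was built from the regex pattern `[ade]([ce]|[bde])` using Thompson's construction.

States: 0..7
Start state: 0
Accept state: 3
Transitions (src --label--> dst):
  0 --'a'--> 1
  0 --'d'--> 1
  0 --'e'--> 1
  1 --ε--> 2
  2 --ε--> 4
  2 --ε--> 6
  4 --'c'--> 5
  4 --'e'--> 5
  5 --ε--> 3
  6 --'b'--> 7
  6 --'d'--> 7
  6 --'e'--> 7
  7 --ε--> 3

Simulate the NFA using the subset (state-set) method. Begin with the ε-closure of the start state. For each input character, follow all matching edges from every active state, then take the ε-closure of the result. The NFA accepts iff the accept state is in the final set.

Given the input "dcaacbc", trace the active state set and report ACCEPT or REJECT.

start: ε-closure({0}) = {0}
'd' @ 1: {1,2,4,6}
'c' @ 2: {3,5}  [accepting]
'a' @ 3: {}  — state set empty
rest 'acbc' ignored (set empty)
end set {} — state 3 not in

Answer: REJECT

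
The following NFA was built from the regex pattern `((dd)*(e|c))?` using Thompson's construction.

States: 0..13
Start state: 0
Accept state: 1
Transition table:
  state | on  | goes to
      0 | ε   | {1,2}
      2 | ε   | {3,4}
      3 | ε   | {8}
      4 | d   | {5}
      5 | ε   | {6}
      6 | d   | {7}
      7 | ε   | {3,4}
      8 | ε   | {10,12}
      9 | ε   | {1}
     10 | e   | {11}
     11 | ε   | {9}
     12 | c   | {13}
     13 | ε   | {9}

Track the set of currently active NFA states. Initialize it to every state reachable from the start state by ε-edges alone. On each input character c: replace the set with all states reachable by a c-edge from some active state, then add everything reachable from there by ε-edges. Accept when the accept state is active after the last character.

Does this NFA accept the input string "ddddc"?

start: ε-closure({0}) = {0,1,2,3,4,8,10,12}
'd' @ 1: {5,6}
'd' @ 2: {3,4,7,8,10,12}
'd' @ 3: {5,6}
'd' @ 4: {3,4,7,8,10,12}
'c' @ 5: {1,9,13}  (accept∈set)
end set {1,9,13} — state 1 in

Answer: ACCEPT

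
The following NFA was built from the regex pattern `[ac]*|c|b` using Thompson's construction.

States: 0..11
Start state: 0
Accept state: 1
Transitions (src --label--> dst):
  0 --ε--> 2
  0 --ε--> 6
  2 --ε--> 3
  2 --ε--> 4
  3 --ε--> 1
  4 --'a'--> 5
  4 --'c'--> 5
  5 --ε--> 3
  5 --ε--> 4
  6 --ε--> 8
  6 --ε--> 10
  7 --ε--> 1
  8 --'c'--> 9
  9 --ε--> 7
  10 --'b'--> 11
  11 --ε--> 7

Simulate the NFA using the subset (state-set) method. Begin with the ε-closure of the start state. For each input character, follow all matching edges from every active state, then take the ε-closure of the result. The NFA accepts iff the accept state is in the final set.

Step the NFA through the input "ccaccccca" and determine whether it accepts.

start: ε-closure({0}) = {0,1,2,3,4,6,8,10}
'c' @ 1: {1,3,4,5,7,9}  [accepting]
'c' @ 2: {1,3,4,5}  [accepting]
'a' @ 3: {1,3,4,5}  [accepting]
'c' @ 4: {1,3,4,5}  [accepting]
'c' @ 5: {1,3,4,5}  [accepting]
'c' @ 6: {1,3,4,5}  [accepting]
'c' @ 7: {1,3,4,5}  [accepting]
'c' @ 8: {1,3,4,5}  [accepting]
'a' @ 9: {1,3,4,5}  [accepting]
final: {1,3,4,5}; accept 1 in set

Answer: ACCEPT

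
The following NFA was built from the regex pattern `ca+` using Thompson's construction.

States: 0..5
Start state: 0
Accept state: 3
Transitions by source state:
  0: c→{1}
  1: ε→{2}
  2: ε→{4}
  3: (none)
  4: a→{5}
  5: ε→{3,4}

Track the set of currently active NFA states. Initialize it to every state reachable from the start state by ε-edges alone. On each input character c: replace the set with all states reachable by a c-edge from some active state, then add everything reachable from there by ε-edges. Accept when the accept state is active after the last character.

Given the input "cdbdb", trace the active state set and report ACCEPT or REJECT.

Answer: REJECT

Steps:
start: ε-closure({0}) = {0}
'c' @ 1: {1,2,4}
'd' @ 2: {}  — state set empty
rest 'bdb' ignored (set empty)
final: {}; accept 3 not in set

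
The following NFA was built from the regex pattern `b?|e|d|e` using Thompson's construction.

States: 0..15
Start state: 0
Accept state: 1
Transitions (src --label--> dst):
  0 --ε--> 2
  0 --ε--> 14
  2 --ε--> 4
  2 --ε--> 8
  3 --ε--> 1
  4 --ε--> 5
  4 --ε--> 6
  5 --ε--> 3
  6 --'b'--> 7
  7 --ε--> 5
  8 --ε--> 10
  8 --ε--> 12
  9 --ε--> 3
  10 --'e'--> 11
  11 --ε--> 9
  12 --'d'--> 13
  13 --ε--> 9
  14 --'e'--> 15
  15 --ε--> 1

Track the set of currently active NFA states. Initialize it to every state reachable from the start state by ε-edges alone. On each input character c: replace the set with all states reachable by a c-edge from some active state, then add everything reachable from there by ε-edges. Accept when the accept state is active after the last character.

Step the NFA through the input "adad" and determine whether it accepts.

S₀ = ε-closure({0}) = {0,1,2,3,4,5,6,8,10,12,14}
'a' @ 1: {}  — dead — no transitions
rest 'dad' ignored (set empty)
final: {}; accept 1 not in set

Answer: REJECT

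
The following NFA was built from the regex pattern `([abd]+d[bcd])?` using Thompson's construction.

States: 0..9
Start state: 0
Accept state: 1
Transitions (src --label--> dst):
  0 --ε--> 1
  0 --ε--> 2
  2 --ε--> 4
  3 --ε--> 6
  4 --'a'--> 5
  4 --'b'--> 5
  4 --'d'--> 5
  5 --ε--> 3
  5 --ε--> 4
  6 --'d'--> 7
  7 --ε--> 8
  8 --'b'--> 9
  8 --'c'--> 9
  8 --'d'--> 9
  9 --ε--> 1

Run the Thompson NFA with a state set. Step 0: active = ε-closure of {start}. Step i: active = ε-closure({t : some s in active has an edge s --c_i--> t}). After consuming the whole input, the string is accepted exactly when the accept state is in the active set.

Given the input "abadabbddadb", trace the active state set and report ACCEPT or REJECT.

start: ε-closure({0}) = {0,1,2,4}
'a' @ 1: {3,4,5,6}
'b' @ 2: {3,4,5,6}
'a' @ 3: {3,4,5,6}
'd' @ 4: {3,4,5,6,7,8}
'a' @ 5: {3,4,5,6}
'b' @ 6: {3,4,5,6}
'b' @ 7: {3,4,5,6}
'd' @ 8: {3,4,5,6,7,8}
'd' @ 9: {1,3,4,5,6,7,8,9}  (accept∈set)
'a' @ 10: {3,4,5,6}
'd' @ 11: {3,4,5,6,7,8}
'b' @ 12: {1,3,4,5,6,9}  (accept∈set)
final: {1,3,4,5,6,9}; accept 1 in set

Answer: ACCEPT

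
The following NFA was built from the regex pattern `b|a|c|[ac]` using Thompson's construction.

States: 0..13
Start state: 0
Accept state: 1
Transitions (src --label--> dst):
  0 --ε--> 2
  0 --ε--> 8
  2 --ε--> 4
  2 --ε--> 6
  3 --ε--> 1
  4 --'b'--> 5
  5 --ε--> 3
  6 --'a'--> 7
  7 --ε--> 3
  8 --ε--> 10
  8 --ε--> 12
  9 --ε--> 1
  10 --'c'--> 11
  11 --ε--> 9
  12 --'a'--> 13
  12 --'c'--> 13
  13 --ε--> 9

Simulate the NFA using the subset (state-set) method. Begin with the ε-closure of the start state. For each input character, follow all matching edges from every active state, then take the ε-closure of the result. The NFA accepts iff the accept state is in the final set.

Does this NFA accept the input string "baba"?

start: ε-closure({0}) = {0,2,4,6,8,10,12}
'b' @ 1: {1,3,5}  [accepting]
'a' @ 2: {}  — dead — no transitions
rest 'ba' ignored (set empty)
after full input: {}  (accept=1 not in)

Answer: REJECT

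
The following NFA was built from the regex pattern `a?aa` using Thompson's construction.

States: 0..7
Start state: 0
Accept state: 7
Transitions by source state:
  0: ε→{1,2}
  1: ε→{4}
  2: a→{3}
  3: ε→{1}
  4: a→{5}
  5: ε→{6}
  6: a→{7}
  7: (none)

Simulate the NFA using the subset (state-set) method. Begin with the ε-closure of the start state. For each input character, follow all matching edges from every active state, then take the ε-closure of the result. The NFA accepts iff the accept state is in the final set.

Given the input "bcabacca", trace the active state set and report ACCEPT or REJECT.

Answer: REJECT

Steps:
S₀ = ε-closure({0}) = {0,1,2,4}
'b' @ 1: {}  — dead — no transitions
rest 'cabacca' ignored (set empty)
after full input: {}  (accept=7 not in)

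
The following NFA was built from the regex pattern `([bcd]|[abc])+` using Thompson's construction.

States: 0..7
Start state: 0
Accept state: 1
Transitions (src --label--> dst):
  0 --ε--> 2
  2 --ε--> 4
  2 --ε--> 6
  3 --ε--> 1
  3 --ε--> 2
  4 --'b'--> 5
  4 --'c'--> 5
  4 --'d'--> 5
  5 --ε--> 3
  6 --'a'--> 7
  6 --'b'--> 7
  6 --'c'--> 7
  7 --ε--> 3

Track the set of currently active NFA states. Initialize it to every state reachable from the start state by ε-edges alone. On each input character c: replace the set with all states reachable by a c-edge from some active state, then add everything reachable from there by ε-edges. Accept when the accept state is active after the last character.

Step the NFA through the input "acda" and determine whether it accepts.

Answer: ACCEPT

Steps:
initial (ε-close {0}): {0,2,4,6}
'a' @ 1: {1,2,3,4,6,7}  (accept∈set)
'c' @ 2: {1,2,3,4,5,6,7}  (accept∈set)
'd' @ 3: {1,2,3,4,5,6}  (accept∈set)
'a' @ 4: {1,2,3,4,6,7}  (accept∈set)
after full input: {1,2,3,4,6,7}  (accept=1 in)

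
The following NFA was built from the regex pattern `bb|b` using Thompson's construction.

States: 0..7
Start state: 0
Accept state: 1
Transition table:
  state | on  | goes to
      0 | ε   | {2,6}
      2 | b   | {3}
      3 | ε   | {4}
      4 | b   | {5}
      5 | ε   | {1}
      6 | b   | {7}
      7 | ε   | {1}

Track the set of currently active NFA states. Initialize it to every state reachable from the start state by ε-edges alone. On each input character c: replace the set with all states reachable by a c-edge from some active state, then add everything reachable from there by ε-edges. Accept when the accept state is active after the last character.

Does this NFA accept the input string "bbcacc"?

Answer: REJECT

Derivation:
start: ε-closure({0}) = {0,2,6}
'b' @ 1: {1,3,4,7}  [accepting]
'b' @ 2: {1,5}  [accepting]
'c' @ 3: {}  — no active states
rest 'acc' ignored (set empty)
end set {} — state 1 not in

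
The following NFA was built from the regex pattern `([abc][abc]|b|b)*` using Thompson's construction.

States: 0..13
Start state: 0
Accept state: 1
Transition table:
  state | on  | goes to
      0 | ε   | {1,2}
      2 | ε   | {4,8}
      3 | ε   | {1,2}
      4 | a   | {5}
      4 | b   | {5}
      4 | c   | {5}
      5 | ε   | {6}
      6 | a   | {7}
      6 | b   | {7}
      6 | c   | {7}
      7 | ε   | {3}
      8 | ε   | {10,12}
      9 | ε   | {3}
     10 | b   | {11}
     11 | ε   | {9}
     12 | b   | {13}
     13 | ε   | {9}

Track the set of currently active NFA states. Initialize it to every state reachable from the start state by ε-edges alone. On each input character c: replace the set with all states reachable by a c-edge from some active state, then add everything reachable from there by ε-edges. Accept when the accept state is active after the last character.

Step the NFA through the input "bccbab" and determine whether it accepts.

S₀ = ε-closure({0}) = {0,1,2,4,8,10,12}
'b' @ 1: {1,2,3,4,5,6,8,9,10,11,12,13}  ✓accept
'c' @ 2: {1,2,3,4,5,6,7,8,10,12}  ✓accept
'c' @ 3: {1,2,3,4,5,6,7,8,10,12}  ✓accept
'b' @ 4: {1,2,3,4,5,6,7,8,9,10,11,12,13}  ✓accept
'a' @ 5: {1,2,3,4,5,6,7,8,10,12}  ✓accept
'b' @ 6: {1,2,3,4,5,6,7,8,9,10,11,12,13}  ✓accept
after full input: {1,2,3,4,5,6,7,8,9,10,11,12,13}  (accept=1 in)

Answer: ACCEPT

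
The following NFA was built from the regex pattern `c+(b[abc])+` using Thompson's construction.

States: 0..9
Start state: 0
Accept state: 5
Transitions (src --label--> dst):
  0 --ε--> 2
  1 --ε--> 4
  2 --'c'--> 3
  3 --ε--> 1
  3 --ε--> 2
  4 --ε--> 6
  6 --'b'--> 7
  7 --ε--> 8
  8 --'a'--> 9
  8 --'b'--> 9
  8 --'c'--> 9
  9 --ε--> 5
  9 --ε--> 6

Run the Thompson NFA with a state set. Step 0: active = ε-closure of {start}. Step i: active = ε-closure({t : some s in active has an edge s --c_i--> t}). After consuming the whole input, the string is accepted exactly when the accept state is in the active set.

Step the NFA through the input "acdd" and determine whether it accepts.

initial (ε-close {0}): {0,2}
'a' @ 1: {}  — state set empty
rest 'cdd' ignored (set empty)
end set {} — state 5 not in

Answer: REJECT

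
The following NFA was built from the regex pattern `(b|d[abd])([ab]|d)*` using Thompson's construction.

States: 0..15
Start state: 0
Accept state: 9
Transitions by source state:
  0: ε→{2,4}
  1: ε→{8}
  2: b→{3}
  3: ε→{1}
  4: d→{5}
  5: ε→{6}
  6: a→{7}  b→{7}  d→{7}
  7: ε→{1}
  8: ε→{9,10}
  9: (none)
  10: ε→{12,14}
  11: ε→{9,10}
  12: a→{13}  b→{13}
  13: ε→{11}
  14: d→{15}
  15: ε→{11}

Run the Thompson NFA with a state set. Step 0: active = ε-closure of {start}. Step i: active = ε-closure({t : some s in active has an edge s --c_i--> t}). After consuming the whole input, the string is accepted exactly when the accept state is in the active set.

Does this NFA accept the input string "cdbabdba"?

Answer: REJECT

Derivation:
initial (ε-close {0}): {0,2,4}
'c' @ 1: {}  — no active states
rest 'dbabdba' ignored (set empty)
end set {} — state 9 not in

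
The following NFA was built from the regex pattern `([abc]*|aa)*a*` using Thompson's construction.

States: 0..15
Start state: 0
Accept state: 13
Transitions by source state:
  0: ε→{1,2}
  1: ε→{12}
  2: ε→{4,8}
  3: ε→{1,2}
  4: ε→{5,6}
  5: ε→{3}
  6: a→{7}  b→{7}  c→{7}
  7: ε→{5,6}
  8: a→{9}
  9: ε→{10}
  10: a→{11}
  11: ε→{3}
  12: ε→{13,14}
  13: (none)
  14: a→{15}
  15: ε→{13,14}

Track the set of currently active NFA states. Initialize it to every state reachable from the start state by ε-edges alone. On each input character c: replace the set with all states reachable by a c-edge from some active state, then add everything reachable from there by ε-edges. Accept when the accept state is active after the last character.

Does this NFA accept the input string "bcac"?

S₀ = ε-closure({0}) = {0,1,2,3,4,5,6,8,12,13,14}
'b' @ 1: {1,2,3,4,5,6,7,8,12,13,14}  ✓accept
'c' @ 2: {1,2,3,4,5,6,7,8,12,13,14}  ✓accept
'a' @ 3: {1,2,3,4,5,6,7,8,9,10,12,13,14,15}  ✓accept
'c' @ 4: {1,2,3,4,5,6,7,8,12,13,14}  ✓accept
final: {1,2,3,4,5,6,7,8,12,13,14}; accept 13 in set

Answer: ACCEPT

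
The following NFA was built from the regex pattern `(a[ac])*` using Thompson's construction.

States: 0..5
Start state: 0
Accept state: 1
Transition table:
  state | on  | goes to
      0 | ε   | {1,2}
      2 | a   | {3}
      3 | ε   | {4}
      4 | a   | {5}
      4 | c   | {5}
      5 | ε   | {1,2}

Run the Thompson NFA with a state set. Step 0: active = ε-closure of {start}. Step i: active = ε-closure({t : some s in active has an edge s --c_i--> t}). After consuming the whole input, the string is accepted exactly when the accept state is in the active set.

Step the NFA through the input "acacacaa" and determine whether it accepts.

Answer: ACCEPT

Steps:
initial (ε-close {0}): {0,1,2}
'a' @ 1: {3,4}
'c' @ 2: {1,2,5}  ✓accept
'a' @ 3: {3,4}
'c' @ 4: {1,2,5}  ✓accept
'a' @ 5: {3,4}
'c' @ 6: {1,2,5}  ✓accept
'a' @ 7: {3,4}
'a' @ 8: {1,2,5}  ✓accept
after full input: {1,2,5}  (accept=1 in)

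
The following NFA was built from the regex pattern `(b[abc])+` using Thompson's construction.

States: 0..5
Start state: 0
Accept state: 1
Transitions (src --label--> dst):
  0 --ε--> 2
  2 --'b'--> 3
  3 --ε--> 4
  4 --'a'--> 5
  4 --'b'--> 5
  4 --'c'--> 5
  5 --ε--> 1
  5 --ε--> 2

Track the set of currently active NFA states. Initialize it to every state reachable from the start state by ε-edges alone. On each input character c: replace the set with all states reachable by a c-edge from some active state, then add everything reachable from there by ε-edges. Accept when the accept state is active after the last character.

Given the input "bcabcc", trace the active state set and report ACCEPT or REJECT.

Answer: REJECT

Trace:
initial (ε-close {0}): {0,2}
'b' @ 1: {3,4}
'c' @ 2: {1,2,5}  [accepting]
'a' @ 3: {}  — no active states
rest 'bcc' ignored (set empty)
end set {} — state 1 not in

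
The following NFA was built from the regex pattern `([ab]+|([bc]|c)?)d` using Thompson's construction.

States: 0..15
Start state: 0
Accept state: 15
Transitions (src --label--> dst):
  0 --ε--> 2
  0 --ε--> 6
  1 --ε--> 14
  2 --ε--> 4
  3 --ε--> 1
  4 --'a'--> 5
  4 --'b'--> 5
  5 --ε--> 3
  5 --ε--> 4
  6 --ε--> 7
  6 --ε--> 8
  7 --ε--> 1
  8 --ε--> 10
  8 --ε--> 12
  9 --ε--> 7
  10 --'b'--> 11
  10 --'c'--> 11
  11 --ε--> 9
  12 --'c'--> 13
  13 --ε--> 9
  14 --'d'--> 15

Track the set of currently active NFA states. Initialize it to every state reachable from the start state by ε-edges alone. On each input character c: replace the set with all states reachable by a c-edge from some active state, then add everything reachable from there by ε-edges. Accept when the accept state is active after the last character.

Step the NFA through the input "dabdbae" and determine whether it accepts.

Answer: REJECT

Steps:
S₀ = ε-closure({0}) = {0,1,2,4,6,7,8,10,12,14}
'd' @ 1: {15}  (accept∈set)
'a' @ 2: {}  — no active states
rest 'bdbae' ignored (set empty)
end set {} — state 15 not in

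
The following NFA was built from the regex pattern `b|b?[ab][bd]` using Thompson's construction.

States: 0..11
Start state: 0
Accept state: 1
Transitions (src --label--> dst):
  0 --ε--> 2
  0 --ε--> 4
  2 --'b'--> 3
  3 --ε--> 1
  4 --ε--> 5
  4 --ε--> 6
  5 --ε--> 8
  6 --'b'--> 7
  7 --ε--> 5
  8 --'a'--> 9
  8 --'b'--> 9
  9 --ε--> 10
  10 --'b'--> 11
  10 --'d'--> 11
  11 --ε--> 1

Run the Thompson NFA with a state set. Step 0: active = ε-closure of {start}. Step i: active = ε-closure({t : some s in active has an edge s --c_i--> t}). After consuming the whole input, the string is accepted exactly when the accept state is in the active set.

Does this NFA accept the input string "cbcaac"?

Answer: REJECT

Derivation:
start: ε-closure({0}) = {0,2,4,5,6,8}
'c' @ 1: {}  — state set empty
rest 'bcaac' ignored (set empty)
end set {} — state 1 not in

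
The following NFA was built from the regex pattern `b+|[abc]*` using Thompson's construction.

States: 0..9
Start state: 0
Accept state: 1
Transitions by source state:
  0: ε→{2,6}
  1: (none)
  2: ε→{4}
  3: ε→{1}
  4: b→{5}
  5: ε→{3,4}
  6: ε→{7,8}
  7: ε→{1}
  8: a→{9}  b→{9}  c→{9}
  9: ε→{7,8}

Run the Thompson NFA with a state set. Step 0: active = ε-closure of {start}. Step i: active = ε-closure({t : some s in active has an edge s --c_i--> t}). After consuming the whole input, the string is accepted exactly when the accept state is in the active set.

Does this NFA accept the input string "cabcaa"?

Answer: ACCEPT

Derivation:
S₀ = ε-closure({0}) = {0,1,2,4,6,7,8}
'c' @ 1: {1,7,8,9}  (accept∈set)
'a' @ 2: {1,7,8,9}  (accept∈set)
'b' @ 3: {1,7,8,9}  (accept∈set)
'c' @ 4: {1,7,8,9}  (accept∈set)
'a' @ 5: {1,7,8,9}  (accept∈set)
'a' @ 6: {1,7,8,9}  (accept∈set)
end set {1,7,8,9} — state 1 in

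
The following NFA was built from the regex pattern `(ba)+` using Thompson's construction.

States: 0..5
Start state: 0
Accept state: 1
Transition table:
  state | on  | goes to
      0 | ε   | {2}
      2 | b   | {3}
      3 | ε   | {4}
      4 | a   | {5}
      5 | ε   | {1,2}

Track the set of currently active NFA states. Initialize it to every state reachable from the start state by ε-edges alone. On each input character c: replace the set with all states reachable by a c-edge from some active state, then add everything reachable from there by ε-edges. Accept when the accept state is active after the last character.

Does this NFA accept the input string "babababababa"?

Answer: ACCEPT

Trace:
start: ε-closure({0}) = {0,2}
'b' @ 1: {3,4}
'a' @ 2: {1,2,5}  [accepting]
'b' @ 3: {3,4}
'a' @ 4: {1,2,5}  [accepting]
'b' @ 5: {3,4}
'a' @ 6: {1,2,5}  [accepting]
'b' @ 7: {3,4}
'a' @ 8: {1,2,5}  [accepting]
'b' @ 9: {3,4}
'a' @ 10: {1,2,5}  [accepting]
'b' @ 11: {3,4}
'a' @ 12: {1,2,5}  [accepting]
end set {1,2,5} — state 1 in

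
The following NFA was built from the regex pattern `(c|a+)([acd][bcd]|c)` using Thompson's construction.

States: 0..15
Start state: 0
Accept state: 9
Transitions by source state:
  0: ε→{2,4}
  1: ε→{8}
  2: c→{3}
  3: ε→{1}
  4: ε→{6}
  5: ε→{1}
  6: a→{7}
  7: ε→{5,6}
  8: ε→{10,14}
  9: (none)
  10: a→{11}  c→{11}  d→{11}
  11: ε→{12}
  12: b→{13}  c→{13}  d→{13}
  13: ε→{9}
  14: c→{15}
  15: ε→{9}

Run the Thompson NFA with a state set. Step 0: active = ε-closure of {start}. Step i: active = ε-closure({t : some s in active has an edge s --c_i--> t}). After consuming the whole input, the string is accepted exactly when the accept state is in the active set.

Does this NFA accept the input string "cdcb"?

Answer: REJECT

Steps:
start: ε-closure({0}) = {0,2,4,6}
'c' @ 1: {1,3,8,10,14}
'd' @ 2: {11,12}
'c' @ 3: {9,13}  [accepting]
'b' @ 4: {}  — no active states
after full input: {}  (accept=9 not in)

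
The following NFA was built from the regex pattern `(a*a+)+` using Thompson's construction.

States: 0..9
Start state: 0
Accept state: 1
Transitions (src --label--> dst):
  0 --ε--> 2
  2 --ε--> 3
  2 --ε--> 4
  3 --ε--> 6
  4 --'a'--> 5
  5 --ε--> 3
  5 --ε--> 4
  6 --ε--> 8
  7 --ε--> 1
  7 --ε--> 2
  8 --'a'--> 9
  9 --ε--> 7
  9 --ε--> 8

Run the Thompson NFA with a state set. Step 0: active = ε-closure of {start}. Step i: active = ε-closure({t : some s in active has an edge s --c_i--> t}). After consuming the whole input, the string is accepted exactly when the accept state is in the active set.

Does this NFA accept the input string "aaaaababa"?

start: ε-closure({0}) = {0,2,3,4,6,8}
'a' @ 1: {1,2,3,4,5,6,7,8,9}  (accept∈set)
'a' @ 2: {1,2,3,4,5,6,7,8,9}  (accept∈set)
'a' @ 3: {1,2,3,4,5,6,7,8,9}  (accept∈set)
'a' @ 4: {1,2,3,4,5,6,7,8,9}  (accept∈set)
'a' @ 5: {1,2,3,4,5,6,7,8,9}  (accept∈set)
'b' @ 6: {}  — dead — no transitions
rest 'aba' ignored (set empty)
after full input: {}  (accept=1 not in)

Answer: REJECT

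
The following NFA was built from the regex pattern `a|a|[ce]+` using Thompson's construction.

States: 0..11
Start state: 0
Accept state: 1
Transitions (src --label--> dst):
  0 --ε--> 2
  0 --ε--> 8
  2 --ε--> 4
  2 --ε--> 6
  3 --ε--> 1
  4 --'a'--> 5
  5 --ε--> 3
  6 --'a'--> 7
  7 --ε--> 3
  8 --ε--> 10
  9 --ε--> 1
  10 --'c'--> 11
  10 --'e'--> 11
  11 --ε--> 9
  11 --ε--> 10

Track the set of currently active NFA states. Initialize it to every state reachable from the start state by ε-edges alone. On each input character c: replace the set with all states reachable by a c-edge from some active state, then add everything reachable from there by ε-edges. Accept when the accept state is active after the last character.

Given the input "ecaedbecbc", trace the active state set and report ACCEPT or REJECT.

S₀ = ε-closure({0}) = {0,2,4,6,8,10}
'e' @ 1: {1,9,10,11}  (accept∈set)
'c' @ 2: {1,9,10,11}  (accept∈set)
'a' @ 3: {}  — dead — no transitions
rest 'edbecbc' ignored (set empty)
final: {}; accept 1 not in set

Answer: REJECT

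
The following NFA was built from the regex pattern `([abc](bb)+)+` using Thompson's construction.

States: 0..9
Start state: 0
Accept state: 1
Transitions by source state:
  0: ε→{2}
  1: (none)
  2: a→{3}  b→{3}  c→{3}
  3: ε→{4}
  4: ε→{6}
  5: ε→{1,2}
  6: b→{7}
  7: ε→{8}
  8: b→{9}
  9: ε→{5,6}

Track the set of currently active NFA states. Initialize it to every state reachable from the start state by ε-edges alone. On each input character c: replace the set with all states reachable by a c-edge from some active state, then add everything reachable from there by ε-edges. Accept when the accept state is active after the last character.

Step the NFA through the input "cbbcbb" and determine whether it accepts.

start: ε-closure({0}) = {0,2}
'c' @ 1: {3,4,6}
'b' @ 2: {7,8}
'b' @ 3: {1,2,5,6,9}  [accepting]
'c' @ 4: {3,4,6}
'b' @ 5: {7,8}
'b' @ 6: {1,2,5,6,9}  [accepting]
final: {1,2,5,6,9}; accept 1 in set

Answer: ACCEPT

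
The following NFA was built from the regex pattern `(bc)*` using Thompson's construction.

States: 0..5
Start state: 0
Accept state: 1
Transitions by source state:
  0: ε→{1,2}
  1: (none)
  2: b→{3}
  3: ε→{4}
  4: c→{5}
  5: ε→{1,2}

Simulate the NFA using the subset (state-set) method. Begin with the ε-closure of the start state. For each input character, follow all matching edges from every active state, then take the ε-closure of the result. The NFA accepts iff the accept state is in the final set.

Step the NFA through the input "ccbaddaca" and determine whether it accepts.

Answer: REJECT

Derivation:
S₀ = ε-closure({0}) = {0,1,2}
'c' @ 1: {}  — dead — no transitions
rest 'cbaddaca' ignored (set empty)
after full input: {}  (accept=1 not in)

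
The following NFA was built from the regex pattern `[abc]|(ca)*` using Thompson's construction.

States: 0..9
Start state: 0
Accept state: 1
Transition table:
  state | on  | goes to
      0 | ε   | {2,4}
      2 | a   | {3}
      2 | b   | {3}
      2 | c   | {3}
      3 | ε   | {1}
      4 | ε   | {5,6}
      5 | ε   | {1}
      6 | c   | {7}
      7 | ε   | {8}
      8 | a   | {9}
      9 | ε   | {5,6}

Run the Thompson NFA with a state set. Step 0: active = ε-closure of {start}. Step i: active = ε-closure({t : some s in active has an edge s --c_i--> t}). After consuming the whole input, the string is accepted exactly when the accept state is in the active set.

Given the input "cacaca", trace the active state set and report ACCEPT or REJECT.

Answer: ACCEPT

Steps:
start: ε-closure({0}) = {0,1,2,4,5,6}
'c' @ 1: {1,3,7,8}  [accepting]
'a' @ 2: {1,5,6,9}  [accepting]
'c' @ 3: {7,8}
'a' @ 4: {1,5,6,9}  [accepting]
'c' @ 5: {7,8}
'a' @ 6: {1,5,6,9}  [accepting]
end set {1,5,6,9} — state 1 in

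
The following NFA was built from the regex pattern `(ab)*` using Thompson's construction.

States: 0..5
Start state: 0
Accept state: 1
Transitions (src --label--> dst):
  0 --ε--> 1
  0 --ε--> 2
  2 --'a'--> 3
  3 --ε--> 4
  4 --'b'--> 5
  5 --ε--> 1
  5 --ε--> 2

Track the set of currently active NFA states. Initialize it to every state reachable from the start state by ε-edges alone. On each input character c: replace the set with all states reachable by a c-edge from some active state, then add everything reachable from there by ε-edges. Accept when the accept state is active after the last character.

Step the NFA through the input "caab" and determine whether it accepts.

S₀ = ε-closure({0}) = {0,1,2}
'c' @ 1: {}  — no active states
rest 'aab' ignored (set empty)
final: {}; accept 1 not in set

Answer: REJECT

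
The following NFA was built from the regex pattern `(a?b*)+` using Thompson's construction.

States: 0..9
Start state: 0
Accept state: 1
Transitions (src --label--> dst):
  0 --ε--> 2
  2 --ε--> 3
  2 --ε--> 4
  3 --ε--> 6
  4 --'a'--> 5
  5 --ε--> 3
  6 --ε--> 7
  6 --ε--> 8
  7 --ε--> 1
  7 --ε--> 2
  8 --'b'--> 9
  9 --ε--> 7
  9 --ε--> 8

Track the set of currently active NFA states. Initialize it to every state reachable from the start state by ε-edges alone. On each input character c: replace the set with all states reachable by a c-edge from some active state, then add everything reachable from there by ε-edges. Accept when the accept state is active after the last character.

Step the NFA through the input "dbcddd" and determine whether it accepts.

start: ε-closure({0}) = {0,1,2,3,4,6,7,8}
'd' @ 1: {}  — state set empty
rest 'bcddd' ignored (set empty)
end set {} — state 1 not in

Answer: REJECT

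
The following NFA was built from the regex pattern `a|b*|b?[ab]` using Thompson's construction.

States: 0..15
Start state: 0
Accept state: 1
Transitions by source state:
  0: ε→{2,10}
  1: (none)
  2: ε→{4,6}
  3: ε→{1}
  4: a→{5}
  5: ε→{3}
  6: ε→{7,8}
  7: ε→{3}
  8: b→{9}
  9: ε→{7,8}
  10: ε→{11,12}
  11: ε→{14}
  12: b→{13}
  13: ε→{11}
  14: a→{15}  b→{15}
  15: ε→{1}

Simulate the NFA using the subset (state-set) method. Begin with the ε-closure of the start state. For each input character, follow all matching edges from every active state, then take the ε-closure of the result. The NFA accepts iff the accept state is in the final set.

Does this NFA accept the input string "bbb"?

start: ε-closure({0}) = {0,1,2,3,4,6,7,8,10,11,12,14}
'b' @ 1: {1,3,7,8,9,11,13,14,15}  ✓accept
'b' @ 2: {1,3,7,8,9,15}  ✓accept
'b' @ 3: {1,3,7,8,9}  ✓accept
after full input: {1,3,7,8,9}  (accept=1 in)

Answer: ACCEPT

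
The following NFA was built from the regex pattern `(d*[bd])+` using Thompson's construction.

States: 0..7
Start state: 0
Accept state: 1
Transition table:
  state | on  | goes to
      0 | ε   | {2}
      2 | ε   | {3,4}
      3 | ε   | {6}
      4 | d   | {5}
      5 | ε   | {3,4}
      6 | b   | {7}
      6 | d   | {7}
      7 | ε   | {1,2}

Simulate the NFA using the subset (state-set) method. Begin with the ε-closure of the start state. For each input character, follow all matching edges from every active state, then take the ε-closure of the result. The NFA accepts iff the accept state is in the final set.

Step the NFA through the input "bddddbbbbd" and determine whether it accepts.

Answer: ACCEPT

Steps:
start: ε-closure({0}) = {0,2,3,4,6}
'b' @ 1: {1,2,3,4,6,7}  [accepting]
'd' @ 2: {1,2,3,4,5,6,7}  [accepting]
'd' @ 3: {1,2,3,4,5,6,7}  [accepting]
'd' @ 4: {1,2,3,4,5,6,7}  [accepting]
'd' @ 5: {1,2,3,4,5,6,7}  [accepting]
'b' @ 6: {1,2,3,4,6,7}  [accepting]
'b' @ 7: {1,2,3,4,6,7}  [accepting]
'b' @ 8: {1,2,3,4,6,7}  [accepting]
'b' @ 9: {1,2,3,4,6,7}  [accepting]
'd' @ 10: {1,2,3,4,5,6,7}  [accepting]
end set {1,2,3,4,5,6,7} — state 1 in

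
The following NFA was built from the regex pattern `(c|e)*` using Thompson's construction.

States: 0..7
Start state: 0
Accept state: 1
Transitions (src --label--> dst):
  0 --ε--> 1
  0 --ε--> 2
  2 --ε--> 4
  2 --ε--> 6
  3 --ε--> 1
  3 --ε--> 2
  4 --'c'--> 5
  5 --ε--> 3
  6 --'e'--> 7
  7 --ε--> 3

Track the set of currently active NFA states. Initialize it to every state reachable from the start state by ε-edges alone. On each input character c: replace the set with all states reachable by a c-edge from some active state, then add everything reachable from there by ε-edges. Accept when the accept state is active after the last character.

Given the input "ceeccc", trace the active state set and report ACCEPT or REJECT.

start: ε-closure({0}) = {0,1,2,4,6}
'c' @ 1: {1,2,3,4,5,6}  (accept∈set)
'e' @ 2: {1,2,3,4,6,7}  (accept∈set)
'e' @ 3: {1,2,3,4,6,7}  (accept∈set)
'c' @ 4: {1,2,3,4,5,6}  (accept∈set)
'c' @ 5: {1,2,3,4,5,6}  (accept∈set)
'c' @ 6: {1,2,3,4,5,6}  (accept∈set)
after full input: {1,2,3,4,5,6}  (accept=1 in)

Answer: ACCEPT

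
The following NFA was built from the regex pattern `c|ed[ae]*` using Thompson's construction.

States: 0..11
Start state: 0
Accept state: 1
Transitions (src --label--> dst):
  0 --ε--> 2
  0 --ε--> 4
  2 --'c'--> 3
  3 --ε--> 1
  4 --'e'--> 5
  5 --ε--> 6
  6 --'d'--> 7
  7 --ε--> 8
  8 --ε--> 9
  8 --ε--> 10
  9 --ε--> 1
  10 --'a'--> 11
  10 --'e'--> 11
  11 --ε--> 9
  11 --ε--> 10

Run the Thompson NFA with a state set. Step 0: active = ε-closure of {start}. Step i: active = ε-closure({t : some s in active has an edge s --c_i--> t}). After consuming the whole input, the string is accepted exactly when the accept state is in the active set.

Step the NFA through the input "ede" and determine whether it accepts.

Answer: ACCEPT

Steps:
S₀ = ε-closure({0}) = {0,2,4}
'e' @ 1: {5,6}
'd' @ 2: {1,7,8,9,10}  ✓accept
'e' @ 3: {1,9,10,11}  ✓accept
after full input: {1,9,10,11}  (accept=1 in)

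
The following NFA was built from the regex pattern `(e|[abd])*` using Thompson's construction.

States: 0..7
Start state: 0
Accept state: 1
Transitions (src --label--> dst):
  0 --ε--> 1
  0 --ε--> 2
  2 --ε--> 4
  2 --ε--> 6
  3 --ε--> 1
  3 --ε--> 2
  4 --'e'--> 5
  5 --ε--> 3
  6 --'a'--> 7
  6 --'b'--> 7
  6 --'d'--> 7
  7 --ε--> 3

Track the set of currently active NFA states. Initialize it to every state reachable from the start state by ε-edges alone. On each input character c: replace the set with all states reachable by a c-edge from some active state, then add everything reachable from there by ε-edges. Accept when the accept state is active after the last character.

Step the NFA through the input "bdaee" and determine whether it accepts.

initial (ε-close {0}): {0,1,2,4,6}
'b' @ 1: {1,2,3,4,6,7}  ✓accept
'd' @ 2: {1,2,3,4,6,7}  ✓accept
'a' @ 3: {1,2,3,4,6,7}  ✓accept
'e' @ 4: {1,2,3,4,5,6}  ✓accept
'e' @ 5: {1,2,3,4,5,6}  ✓accept
after full input: {1,2,3,4,5,6}  (accept=1 in)

Answer: ACCEPT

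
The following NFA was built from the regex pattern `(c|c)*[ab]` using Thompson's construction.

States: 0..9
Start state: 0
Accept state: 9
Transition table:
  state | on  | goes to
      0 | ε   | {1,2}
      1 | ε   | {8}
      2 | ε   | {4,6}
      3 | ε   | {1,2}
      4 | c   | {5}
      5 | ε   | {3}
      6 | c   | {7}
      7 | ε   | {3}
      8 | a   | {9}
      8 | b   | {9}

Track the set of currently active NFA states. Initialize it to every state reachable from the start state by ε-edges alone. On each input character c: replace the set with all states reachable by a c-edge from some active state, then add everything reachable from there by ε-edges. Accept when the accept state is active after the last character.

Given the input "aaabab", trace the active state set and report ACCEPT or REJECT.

start: ε-closure({0}) = {0,1,2,4,6,8}
'a' @ 1: {9}  [accepting]
'a' @ 2: {}  — dead — no transitions
rest 'abab' ignored (set empty)
final: {}; accept 9 not in set

Answer: REJECT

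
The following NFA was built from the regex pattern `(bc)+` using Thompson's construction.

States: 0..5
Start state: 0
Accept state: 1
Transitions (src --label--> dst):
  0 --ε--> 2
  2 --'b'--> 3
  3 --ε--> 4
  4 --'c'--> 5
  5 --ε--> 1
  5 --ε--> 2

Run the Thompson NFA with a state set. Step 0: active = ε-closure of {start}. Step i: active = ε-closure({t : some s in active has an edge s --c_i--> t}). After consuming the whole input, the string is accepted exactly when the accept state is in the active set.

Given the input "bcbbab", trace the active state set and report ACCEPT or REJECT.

initial (ε-close {0}): {0,2}
'b' @ 1: {3,4}
'c' @ 2: {1,2,5}  (accept∈set)
'b' @ 3: {3,4}
'b' @ 4: {}  — no active states
rest 'ab' ignored (set empty)
after full input: {}  (accept=1 not in)

Answer: REJECT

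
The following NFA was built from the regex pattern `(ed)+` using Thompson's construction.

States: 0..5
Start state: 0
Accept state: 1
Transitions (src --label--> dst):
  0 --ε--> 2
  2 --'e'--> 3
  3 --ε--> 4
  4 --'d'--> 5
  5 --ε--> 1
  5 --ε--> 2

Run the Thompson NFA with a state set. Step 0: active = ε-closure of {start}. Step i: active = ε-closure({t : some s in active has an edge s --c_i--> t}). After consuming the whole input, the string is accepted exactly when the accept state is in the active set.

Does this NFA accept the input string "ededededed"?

Answer: ACCEPT

Derivation:
initial (ε-close {0}): {0,2}
'e' @ 1: {3,4}
'd' @ 2: {1,2,5}  ✓accept
'e' @ 3: {3,4}
'd' @ 4: {1,2,5}  ✓accept
'e' @ 5: {3,4}
'd' @ 6: {1,2,5}  ✓accept
'e' @ 7: {3,4}
'd' @ 8: {1,2,5}  ✓accept
'e' @ 9: {3,4}
'd' @ 10: {1,2,5}  ✓accept
end set {1,2,5} — state 1 in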